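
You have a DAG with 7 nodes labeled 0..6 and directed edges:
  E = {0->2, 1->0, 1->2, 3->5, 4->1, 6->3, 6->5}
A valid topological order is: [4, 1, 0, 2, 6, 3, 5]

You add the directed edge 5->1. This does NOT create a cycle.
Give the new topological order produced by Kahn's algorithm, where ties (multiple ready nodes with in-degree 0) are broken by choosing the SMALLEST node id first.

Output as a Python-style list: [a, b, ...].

Old toposort: [4, 1, 0, 2, 6, 3, 5]
Added edge: 5->1
Position of 5 (6) > position of 1 (1). Must reorder: 5 must now come before 1.
Run Kahn's algorithm (break ties by smallest node id):
  initial in-degrees: [1, 2, 2, 1, 0, 2, 0]
  ready (indeg=0): [4, 6]
  pop 4: indeg[1]->1 | ready=[6] | order so far=[4]
  pop 6: indeg[3]->0; indeg[5]->1 | ready=[3] | order so far=[4, 6]
  pop 3: indeg[5]->0 | ready=[5] | order so far=[4, 6, 3]
  pop 5: indeg[1]->0 | ready=[1] | order so far=[4, 6, 3, 5]
  pop 1: indeg[0]->0; indeg[2]->1 | ready=[0] | order so far=[4, 6, 3, 5, 1]
  pop 0: indeg[2]->0 | ready=[2] | order so far=[4, 6, 3, 5, 1, 0]
  pop 2: no out-edges | ready=[] | order so far=[4, 6, 3, 5, 1, 0, 2]
  Result: [4, 6, 3, 5, 1, 0, 2]

Answer: [4, 6, 3, 5, 1, 0, 2]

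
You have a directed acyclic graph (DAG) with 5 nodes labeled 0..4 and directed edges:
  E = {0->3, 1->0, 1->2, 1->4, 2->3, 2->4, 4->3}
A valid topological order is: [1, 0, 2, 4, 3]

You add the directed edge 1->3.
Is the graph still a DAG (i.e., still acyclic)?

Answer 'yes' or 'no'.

Answer: yes

Derivation:
Given toposort: [1, 0, 2, 4, 3]
Position of 1: index 0; position of 3: index 4
New edge 1->3: forward
Forward edge: respects the existing order. Still a DAG, same toposort still valid.
Still a DAG? yes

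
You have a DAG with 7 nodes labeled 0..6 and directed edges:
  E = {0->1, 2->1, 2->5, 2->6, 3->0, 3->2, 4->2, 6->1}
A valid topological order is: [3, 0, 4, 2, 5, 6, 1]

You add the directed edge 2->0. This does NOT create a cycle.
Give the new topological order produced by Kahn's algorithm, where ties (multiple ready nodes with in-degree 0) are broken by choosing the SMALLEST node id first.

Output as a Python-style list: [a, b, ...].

Answer: [3, 4, 2, 0, 5, 6, 1]

Derivation:
Old toposort: [3, 0, 4, 2, 5, 6, 1]
Added edge: 2->0
Position of 2 (3) > position of 0 (1). Must reorder: 2 must now come before 0.
Run Kahn's algorithm (break ties by smallest node id):
  initial in-degrees: [2, 3, 2, 0, 0, 1, 1]
  ready (indeg=0): [3, 4]
  pop 3: indeg[0]->1; indeg[2]->1 | ready=[4] | order so far=[3]
  pop 4: indeg[2]->0 | ready=[2] | order so far=[3, 4]
  pop 2: indeg[0]->0; indeg[1]->2; indeg[5]->0; indeg[6]->0 | ready=[0, 5, 6] | order so far=[3, 4, 2]
  pop 0: indeg[1]->1 | ready=[5, 6] | order so far=[3, 4, 2, 0]
  pop 5: no out-edges | ready=[6] | order so far=[3, 4, 2, 0, 5]
  pop 6: indeg[1]->0 | ready=[1] | order so far=[3, 4, 2, 0, 5, 6]
  pop 1: no out-edges | ready=[] | order so far=[3, 4, 2, 0, 5, 6, 1]
  Result: [3, 4, 2, 0, 5, 6, 1]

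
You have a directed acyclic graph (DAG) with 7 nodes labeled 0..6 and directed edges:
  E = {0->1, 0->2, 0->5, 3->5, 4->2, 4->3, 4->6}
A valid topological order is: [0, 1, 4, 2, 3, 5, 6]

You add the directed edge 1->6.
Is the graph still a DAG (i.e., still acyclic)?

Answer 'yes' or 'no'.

Answer: yes

Derivation:
Given toposort: [0, 1, 4, 2, 3, 5, 6]
Position of 1: index 1; position of 6: index 6
New edge 1->6: forward
Forward edge: respects the existing order. Still a DAG, same toposort still valid.
Still a DAG? yes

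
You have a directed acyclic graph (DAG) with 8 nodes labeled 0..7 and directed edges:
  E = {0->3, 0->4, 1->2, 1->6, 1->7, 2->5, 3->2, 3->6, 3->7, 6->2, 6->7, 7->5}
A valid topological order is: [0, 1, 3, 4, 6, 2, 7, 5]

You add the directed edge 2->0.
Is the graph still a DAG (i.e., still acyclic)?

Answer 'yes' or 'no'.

Given toposort: [0, 1, 3, 4, 6, 2, 7, 5]
Position of 2: index 5; position of 0: index 0
New edge 2->0: backward (u after v in old order)
Backward edge: old toposort is now invalid. Check if this creates a cycle.
Does 0 already reach 2? Reachable from 0: [0, 2, 3, 4, 5, 6, 7]. YES -> cycle!
Still a DAG? no

Answer: no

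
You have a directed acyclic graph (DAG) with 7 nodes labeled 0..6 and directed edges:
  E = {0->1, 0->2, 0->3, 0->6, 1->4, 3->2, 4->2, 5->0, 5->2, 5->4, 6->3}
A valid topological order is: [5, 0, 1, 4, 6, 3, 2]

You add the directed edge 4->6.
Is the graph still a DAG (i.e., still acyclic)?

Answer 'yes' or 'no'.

Answer: yes

Derivation:
Given toposort: [5, 0, 1, 4, 6, 3, 2]
Position of 4: index 3; position of 6: index 4
New edge 4->6: forward
Forward edge: respects the existing order. Still a DAG, same toposort still valid.
Still a DAG? yes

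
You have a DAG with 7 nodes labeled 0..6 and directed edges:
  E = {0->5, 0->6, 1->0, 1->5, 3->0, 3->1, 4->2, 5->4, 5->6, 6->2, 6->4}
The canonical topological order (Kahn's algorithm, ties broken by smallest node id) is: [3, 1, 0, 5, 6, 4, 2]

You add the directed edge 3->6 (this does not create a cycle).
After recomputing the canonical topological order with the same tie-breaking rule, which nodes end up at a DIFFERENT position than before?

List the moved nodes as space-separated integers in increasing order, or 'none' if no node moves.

Old toposort: [3, 1, 0, 5, 6, 4, 2]
Added edge 3->6
Recompute Kahn (smallest-id tiebreak):
  initial in-degrees: [2, 1, 2, 0, 2, 2, 3]
  ready (indeg=0): [3]
  pop 3: indeg[0]->1; indeg[1]->0; indeg[6]->2 | ready=[1] | order so far=[3]
  pop 1: indeg[0]->0; indeg[5]->1 | ready=[0] | order so far=[3, 1]
  pop 0: indeg[5]->0; indeg[6]->1 | ready=[5] | order so far=[3, 1, 0]
  pop 5: indeg[4]->1; indeg[6]->0 | ready=[6] | order so far=[3, 1, 0, 5]
  pop 6: indeg[2]->1; indeg[4]->0 | ready=[4] | order so far=[3, 1, 0, 5, 6]
  pop 4: indeg[2]->0 | ready=[2] | order so far=[3, 1, 0, 5, 6, 4]
  pop 2: no out-edges | ready=[] | order so far=[3, 1, 0, 5, 6, 4, 2]
New canonical toposort: [3, 1, 0, 5, 6, 4, 2]
Compare positions:
  Node 0: index 2 -> 2 (same)
  Node 1: index 1 -> 1 (same)
  Node 2: index 6 -> 6 (same)
  Node 3: index 0 -> 0 (same)
  Node 4: index 5 -> 5 (same)
  Node 5: index 3 -> 3 (same)
  Node 6: index 4 -> 4 (same)
Nodes that changed position: none

Answer: none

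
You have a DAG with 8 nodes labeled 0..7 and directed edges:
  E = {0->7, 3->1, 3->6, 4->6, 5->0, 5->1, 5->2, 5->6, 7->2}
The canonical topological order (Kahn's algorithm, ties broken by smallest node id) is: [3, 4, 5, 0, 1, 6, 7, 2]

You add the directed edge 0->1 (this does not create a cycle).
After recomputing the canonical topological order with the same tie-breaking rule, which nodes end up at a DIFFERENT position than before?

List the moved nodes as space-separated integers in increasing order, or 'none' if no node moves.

Old toposort: [3, 4, 5, 0, 1, 6, 7, 2]
Added edge 0->1
Recompute Kahn (smallest-id tiebreak):
  initial in-degrees: [1, 3, 2, 0, 0, 0, 3, 1]
  ready (indeg=0): [3, 4, 5]
  pop 3: indeg[1]->2; indeg[6]->2 | ready=[4, 5] | order so far=[3]
  pop 4: indeg[6]->1 | ready=[5] | order so far=[3, 4]
  pop 5: indeg[0]->0; indeg[1]->1; indeg[2]->1; indeg[6]->0 | ready=[0, 6] | order so far=[3, 4, 5]
  pop 0: indeg[1]->0; indeg[7]->0 | ready=[1, 6, 7] | order so far=[3, 4, 5, 0]
  pop 1: no out-edges | ready=[6, 7] | order so far=[3, 4, 5, 0, 1]
  pop 6: no out-edges | ready=[7] | order so far=[3, 4, 5, 0, 1, 6]
  pop 7: indeg[2]->0 | ready=[2] | order so far=[3, 4, 5, 0, 1, 6, 7]
  pop 2: no out-edges | ready=[] | order so far=[3, 4, 5, 0, 1, 6, 7, 2]
New canonical toposort: [3, 4, 5, 0, 1, 6, 7, 2]
Compare positions:
  Node 0: index 3 -> 3 (same)
  Node 1: index 4 -> 4 (same)
  Node 2: index 7 -> 7 (same)
  Node 3: index 0 -> 0 (same)
  Node 4: index 1 -> 1 (same)
  Node 5: index 2 -> 2 (same)
  Node 6: index 5 -> 5 (same)
  Node 7: index 6 -> 6 (same)
Nodes that changed position: none

Answer: none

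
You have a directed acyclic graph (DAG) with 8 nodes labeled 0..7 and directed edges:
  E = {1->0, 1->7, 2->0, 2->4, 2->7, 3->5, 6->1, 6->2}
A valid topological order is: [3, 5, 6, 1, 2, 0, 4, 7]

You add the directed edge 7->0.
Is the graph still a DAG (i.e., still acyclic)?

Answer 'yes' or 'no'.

Given toposort: [3, 5, 6, 1, 2, 0, 4, 7]
Position of 7: index 7; position of 0: index 5
New edge 7->0: backward (u after v in old order)
Backward edge: old toposort is now invalid. Check if this creates a cycle.
Does 0 already reach 7? Reachable from 0: [0]. NO -> still a DAG (reorder needed).
Still a DAG? yes

Answer: yes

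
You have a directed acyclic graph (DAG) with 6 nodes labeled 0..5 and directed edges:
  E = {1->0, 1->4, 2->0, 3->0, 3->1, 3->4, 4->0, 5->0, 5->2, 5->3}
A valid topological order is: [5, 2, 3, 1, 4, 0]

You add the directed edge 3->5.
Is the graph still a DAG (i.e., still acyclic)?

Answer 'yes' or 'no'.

Answer: no

Derivation:
Given toposort: [5, 2, 3, 1, 4, 0]
Position of 3: index 2; position of 5: index 0
New edge 3->5: backward (u after v in old order)
Backward edge: old toposort is now invalid. Check if this creates a cycle.
Does 5 already reach 3? Reachable from 5: [0, 1, 2, 3, 4, 5]. YES -> cycle!
Still a DAG? no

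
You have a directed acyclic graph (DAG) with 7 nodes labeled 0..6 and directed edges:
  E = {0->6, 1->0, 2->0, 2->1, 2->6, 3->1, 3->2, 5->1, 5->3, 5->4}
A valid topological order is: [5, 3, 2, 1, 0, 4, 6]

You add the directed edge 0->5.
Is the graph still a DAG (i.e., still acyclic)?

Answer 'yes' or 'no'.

Answer: no

Derivation:
Given toposort: [5, 3, 2, 1, 0, 4, 6]
Position of 0: index 4; position of 5: index 0
New edge 0->5: backward (u after v in old order)
Backward edge: old toposort is now invalid. Check if this creates a cycle.
Does 5 already reach 0? Reachable from 5: [0, 1, 2, 3, 4, 5, 6]. YES -> cycle!
Still a DAG? no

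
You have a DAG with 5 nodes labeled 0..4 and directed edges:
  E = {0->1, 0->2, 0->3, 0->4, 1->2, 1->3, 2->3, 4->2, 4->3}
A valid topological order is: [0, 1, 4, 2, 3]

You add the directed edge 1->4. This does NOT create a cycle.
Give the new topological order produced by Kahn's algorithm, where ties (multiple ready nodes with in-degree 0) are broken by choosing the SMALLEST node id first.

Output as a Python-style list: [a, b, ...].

Answer: [0, 1, 4, 2, 3]

Derivation:
Old toposort: [0, 1, 4, 2, 3]
Added edge: 1->4
Position of 1 (1) < position of 4 (2). Old order still valid.
Run Kahn's algorithm (break ties by smallest node id):
  initial in-degrees: [0, 1, 3, 4, 2]
  ready (indeg=0): [0]
  pop 0: indeg[1]->0; indeg[2]->2; indeg[3]->3; indeg[4]->1 | ready=[1] | order so far=[0]
  pop 1: indeg[2]->1; indeg[3]->2; indeg[4]->0 | ready=[4] | order so far=[0, 1]
  pop 4: indeg[2]->0; indeg[3]->1 | ready=[2] | order so far=[0, 1, 4]
  pop 2: indeg[3]->0 | ready=[3] | order so far=[0, 1, 4, 2]
  pop 3: no out-edges | ready=[] | order so far=[0, 1, 4, 2, 3]
  Result: [0, 1, 4, 2, 3]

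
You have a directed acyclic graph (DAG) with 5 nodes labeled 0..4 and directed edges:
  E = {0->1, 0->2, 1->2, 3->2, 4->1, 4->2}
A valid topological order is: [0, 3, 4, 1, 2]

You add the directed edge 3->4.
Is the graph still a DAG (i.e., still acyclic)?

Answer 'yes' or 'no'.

Answer: yes

Derivation:
Given toposort: [0, 3, 4, 1, 2]
Position of 3: index 1; position of 4: index 2
New edge 3->4: forward
Forward edge: respects the existing order. Still a DAG, same toposort still valid.
Still a DAG? yes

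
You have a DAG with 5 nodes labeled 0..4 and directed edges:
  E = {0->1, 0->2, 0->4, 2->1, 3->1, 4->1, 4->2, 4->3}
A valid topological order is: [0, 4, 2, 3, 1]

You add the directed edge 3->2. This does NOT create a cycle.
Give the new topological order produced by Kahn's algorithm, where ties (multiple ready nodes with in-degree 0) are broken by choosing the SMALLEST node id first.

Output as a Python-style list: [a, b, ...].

Answer: [0, 4, 3, 2, 1]

Derivation:
Old toposort: [0, 4, 2, 3, 1]
Added edge: 3->2
Position of 3 (3) > position of 2 (2). Must reorder: 3 must now come before 2.
Run Kahn's algorithm (break ties by smallest node id):
  initial in-degrees: [0, 4, 3, 1, 1]
  ready (indeg=0): [0]
  pop 0: indeg[1]->3; indeg[2]->2; indeg[4]->0 | ready=[4] | order so far=[0]
  pop 4: indeg[1]->2; indeg[2]->1; indeg[3]->0 | ready=[3] | order so far=[0, 4]
  pop 3: indeg[1]->1; indeg[2]->0 | ready=[2] | order so far=[0, 4, 3]
  pop 2: indeg[1]->0 | ready=[1] | order so far=[0, 4, 3, 2]
  pop 1: no out-edges | ready=[] | order so far=[0, 4, 3, 2, 1]
  Result: [0, 4, 3, 2, 1]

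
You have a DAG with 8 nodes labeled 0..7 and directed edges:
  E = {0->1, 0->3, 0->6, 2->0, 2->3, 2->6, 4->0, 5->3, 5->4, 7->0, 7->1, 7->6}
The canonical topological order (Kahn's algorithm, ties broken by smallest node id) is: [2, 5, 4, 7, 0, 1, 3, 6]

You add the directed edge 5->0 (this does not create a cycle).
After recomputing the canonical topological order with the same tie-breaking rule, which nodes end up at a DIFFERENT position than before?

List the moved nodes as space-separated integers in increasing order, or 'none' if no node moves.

Answer: none

Derivation:
Old toposort: [2, 5, 4, 7, 0, 1, 3, 6]
Added edge 5->0
Recompute Kahn (smallest-id tiebreak):
  initial in-degrees: [4, 2, 0, 3, 1, 0, 3, 0]
  ready (indeg=0): [2, 5, 7]
  pop 2: indeg[0]->3; indeg[3]->2; indeg[6]->2 | ready=[5, 7] | order so far=[2]
  pop 5: indeg[0]->2; indeg[3]->1; indeg[4]->0 | ready=[4, 7] | order so far=[2, 5]
  pop 4: indeg[0]->1 | ready=[7] | order so far=[2, 5, 4]
  pop 7: indeg[0]->0; indeg[1]->1; indeg[6]->1 | ready=[0] | order so far=[2, 5, 4, 7]
  pop 0: indeg[1]->0; indeg[3]->0; indeg[6]->0 | ready=[1, 3, 6] | order so far=[2, 5, 4, 7, 0]
  pop 1: no out-edges | ready=[3, 6] | order so far=[2, 5, 4, 7, 0, 1]
  pop 3: no out-edges | ready=[6] | order so far=[2, 5, 4, 7, 0, 1, 3]
  pop 6: no out-edges | ready=[] | order so far=[2, 5, 4, 7, 0, 1, 3, 6]
New canonical toposort: [2, 5, 4, 7, 0, 1, 3, 6]
Compare positions:
  Node 0: index 4 -> 4 (same)
  Node 1: index 5 -> 5 (same)
  Node 2: index 0 -> 0 (same)
  Node 3: index 6 -> 6 (same)
  Node 4: index 2 -> 2 (same)
  Node 5: index 1 -> 1 (same)
  Node 6: index 7 -> 7 (same)
  Node 7: index 3 -> 3 (same)
Nodes that changed position: none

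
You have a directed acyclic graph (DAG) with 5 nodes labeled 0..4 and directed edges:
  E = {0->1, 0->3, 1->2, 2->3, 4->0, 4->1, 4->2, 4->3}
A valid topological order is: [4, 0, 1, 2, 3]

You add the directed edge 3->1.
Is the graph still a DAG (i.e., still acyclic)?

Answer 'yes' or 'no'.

Answer: no

Derivation:
Given toposort: [4, 0, 1, 2, 3]
Position of 3: index 4; position of 1: index 2
New edge 3->1: backward (u after v in old order)
Backward edge: old toposort is now invalid. Check if this creates a cycle.
Does 1 already reach 3? Reachable from 1: [1, 2, 3]. YES -> cycle!
Still a DAG? no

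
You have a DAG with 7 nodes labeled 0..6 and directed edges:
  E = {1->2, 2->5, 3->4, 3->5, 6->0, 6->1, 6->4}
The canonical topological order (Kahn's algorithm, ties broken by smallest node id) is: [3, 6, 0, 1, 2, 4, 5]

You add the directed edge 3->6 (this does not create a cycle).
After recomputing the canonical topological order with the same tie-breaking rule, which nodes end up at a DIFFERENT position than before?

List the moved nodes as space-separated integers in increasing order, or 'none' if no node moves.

Answer: none

Derivation:
Old toposort: [3, 6, 0, 1, 2, 4, 5]
Added edge 3->6
Recompute Kahn (smallest-id tiebreak):
  initial in-degrees: [1, 1, 1, 0, 2, 2, 1]
  ready (indeg=0): [3]
  pop 3: indeg[4]->1; indeg[5]->1; indeg[6]->0 | ready=[6] | order so far=[3]
  pop 6: indeg[0]->0; indeg[1]->0; indeg[4]->0 | ready=[0, 1, 4] | order so far=[3, 6]
  pop 0: no out-edges | ready=[1, 4] | order so far=[3, 6, 0]
  pop 1: indeg[2]->0 | ready=[2, 4] | order so far=[3, 6, 0, 1]
  pop 2: indeg[5]->0 | ready=[4, 5] | order so far=[3, 6, 0, 1, 2]
  pop 4: no out-edges | ready=[5] | order so far=[3, 6, 0, 1, 2, 4]
  pop 5: no out-edges | ready=[] | order so far=[3, 6, 0, 1, 2, 4, 5]
New canonical toposort: [3, 6, 0, 1, 2, 4, 5]
Compare positions:
  Node 0: index 2 -> 2 (same)
  Node 1: index 3 -> 3 (same)
  Node 2: index 4 -> 4 (same)
  Node 3: index 0 -> 0 (same)
  Node 4: index 5 -> 5 (same)
  Node 5: index 6 -> 6 (same)
  Node 6: index 1 -> 1 (same)
Nodes that changed position: none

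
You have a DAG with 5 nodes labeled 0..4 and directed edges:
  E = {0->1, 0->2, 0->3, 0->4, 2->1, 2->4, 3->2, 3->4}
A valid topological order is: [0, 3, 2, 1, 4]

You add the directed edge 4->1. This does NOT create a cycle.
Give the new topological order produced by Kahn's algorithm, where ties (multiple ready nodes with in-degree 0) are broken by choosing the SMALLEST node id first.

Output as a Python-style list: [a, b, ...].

Old toposort: [0, 3, 2, 1, 4]
Added edge: 4->1
Position of 4 (4) > position of 1 (3). Must reorder: 4 must now come before 1.
Run Kahn's algorithm (break ties by smallest node id):
  initial in-degrees: [0, 3, 2, 1, 3]
  ready (indeg=0): [0]
  pop 0: indeg[1]->2; indeg[2]->1; indeg[3]->0; indeg[4]->2 | ready=[3] | order so far=[0]
  pop 3: indeg[2]->0; indeg[4]->1 | ready=[2] | order so far=[0, 3]
  pop 2: indeg[1]->1; indeg[4]->0 | ready=[4] | order so far=[0, 3, 2]
  pop 4: indeg[1]->0 | ready=[1] | order so far=[0, 3, 2, 4]
  pop 1: no out-edges | ready=[] | order so far=[0, 3, 2, 4, 1]
  Result: [0, 3, 2, 4, 1]

Answer: [0, 3, 2, 4, 1]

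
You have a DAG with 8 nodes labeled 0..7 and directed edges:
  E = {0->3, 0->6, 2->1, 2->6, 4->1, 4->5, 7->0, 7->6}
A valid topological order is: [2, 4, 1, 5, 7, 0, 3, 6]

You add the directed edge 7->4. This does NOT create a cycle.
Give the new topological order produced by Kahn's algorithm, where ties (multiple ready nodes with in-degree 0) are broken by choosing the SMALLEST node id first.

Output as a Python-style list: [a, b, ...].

Old toposort: [2, 4, 1, 5, 7, 0, 3, 6]
Added edge: 7->4
Position of 7 (4) > position of 4 (1). Must reorder: 7 must now come before 4.
Run Kahn's algorithm (break ties by smallest node id):
  initial in-degrees: [1, 2, 0, 1, 1, 1, 3, 0]
  ready (indeg=0): [2, 7]
  pop 2: indeg[1]->1; indeg[6]->2 | ready=[7] | order so far=[2]
  pop 7: indeg[0]->0; indeg[4]->0; indeg[6]->1 | ready=[0, 4] | order so far=[2, 7]
  pop 0: indeg[3]->0; indeg[6]->0 | ready=[3, 4, 6] | order so far=[2, 7, 0]
  pop 3: no out-edges | ready=[4, 6] | order so far=[2, 7, 0, 3]
  pop 4: indeg[1]->0; indeg[5]->0 | ready=[1, 5, 6] | order so far=[2, 7, 0, 3, 4]
  pop 1: no out-edges | ready=[5, 6] | order so far=[2, 7, 0, 3, 4, 1]
  pop 5: no out-edges | ready=[6] | order so far=[2, 7, 0, 3, 4, 1, 5]
  pop 6: no out-edges | ready=[] | order so far=[2, 7, 0, 3, 4, 1, 5, 6]
  Result: [2, 7, 0, 3, 4, 1, 5, 6]

Answer: [2, 7, 0, 3, 4, 1, 5, 6]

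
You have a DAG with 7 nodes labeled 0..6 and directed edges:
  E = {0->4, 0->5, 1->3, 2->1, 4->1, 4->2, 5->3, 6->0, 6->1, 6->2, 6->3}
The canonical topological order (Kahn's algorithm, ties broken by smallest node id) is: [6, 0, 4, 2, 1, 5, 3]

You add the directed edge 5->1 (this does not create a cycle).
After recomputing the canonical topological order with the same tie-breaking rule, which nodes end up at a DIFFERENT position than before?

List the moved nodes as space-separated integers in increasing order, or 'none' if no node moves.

Answer: 1 5

Derivation:
Old toposort: [6, 0, 4, 2, 1, 5, 3]
Added edge 5->1
Recompute Kahn (smallest-id tiebreak):
  initial in-degrees: [1, 4, 2, 3, 1, 1, 0]
  ready (indeg=0): [6]
  pop 6: indeg[0]->0; indeg[1]->3; indeg[2]->1; indeg[3]->2 | ready=[0] | order so far=[6]
  pop 0: indeg[4]->0; indeg[5]->0 | ready=[4, 5] | order so far=[6, 0]
  pop 4: indeg[1]->2; indeg[2]->0 | ready=[2, 5] | order so far=[6, 0, 4]
  pop 2: indeg[1]->1 | ready=[5] | order so far=[6, 0, 4, 2]
  pop 5: indeg[1]->0; indeg[3]->1 | ready=[1] | order so far=[6, 0, 4, 2, 5]
  pop 1: indeg[3]->0 | ready=[3] | order so far=[6, 0, 4, 2, 5, 1]
  pop 3: no out-edges | ready=[] | order so far=[6, 0, 4, 2, 5, 1, 3]
New canonical toposort: [6, 0, 4, 2, 5, 1, 3]
Compare positions:
  Node 0: index 1 -> 1 (same)
  Node 1: index 4 -> 5 (moved)
  Node 2: index 3 -> 3 (same)
  Node 3: index 6 -> 6 (same)
  Node 4: index 2 -> 2 (same)
  Node 5: index 5 -> 4 (moved)
  Node 6: index 0 -> 0 (same)
Nodes that changed position: 1 5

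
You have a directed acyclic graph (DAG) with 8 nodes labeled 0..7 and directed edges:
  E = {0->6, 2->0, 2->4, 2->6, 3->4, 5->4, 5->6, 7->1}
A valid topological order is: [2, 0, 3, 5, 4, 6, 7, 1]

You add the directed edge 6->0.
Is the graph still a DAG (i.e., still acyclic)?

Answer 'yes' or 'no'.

Answer: no

Derivation:
Given toposort: [2, 0, 3, 5, 4, 6, 7, 1]
Position of 6: index 5; position of 0: index 1
New edge 6->0: backward (u after v in old order)
Backward edge: old toposort is now invalid. Check if this creates a cycle.
Does 0 already reach 6? Reachable from 0: [0, 6]. YES -> cycle!
Still a DAG? no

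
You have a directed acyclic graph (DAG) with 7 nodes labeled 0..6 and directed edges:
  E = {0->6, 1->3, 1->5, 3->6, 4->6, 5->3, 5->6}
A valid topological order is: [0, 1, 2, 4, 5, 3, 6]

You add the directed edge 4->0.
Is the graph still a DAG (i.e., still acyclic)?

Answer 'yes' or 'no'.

Answer: yes

Derivation:
Given toposort: [0, 1, 2, 4, 5, 3, 6]
Position of 4: index 3; position of 0: index 0
New edge 4->0: backward (u after v in old order)
Backward edge: old toposort is now invalid. Check if this creates a cycle.
Does 0 already reach 4? Reachable from 0: [0, 6]. NO -> still a DAG (reorder needed).
Still a DAG? yes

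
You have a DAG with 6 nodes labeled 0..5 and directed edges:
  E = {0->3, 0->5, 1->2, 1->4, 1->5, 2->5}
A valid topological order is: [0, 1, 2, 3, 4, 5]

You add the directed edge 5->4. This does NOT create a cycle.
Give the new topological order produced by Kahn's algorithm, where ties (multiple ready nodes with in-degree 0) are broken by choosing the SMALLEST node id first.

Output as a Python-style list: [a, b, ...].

Answer: [0, 1, 2, 3, 5, 4]

Derivation:
Old toposort: [0, 1, 2, 3, 4, 5]
Added edge: 5->4
Position of 5 (5) > position of 4 (4). Must reorder: 5 must now come before 4.
Run Kahn's algorithm (break ties by smallest node id):
  initial in-degrees: [0, 0, 1, 1, 2, 3]
  ready (indeg=0): [0, 1]
  pop 0: indeg[3]->0; indeg[5]->2 | ready=[1, 3] | order so far=[0]
  pop 1: indeg[2]->0; indeg[4]->1; indeg[5]->1 | ready=[2, 3] | order so far=[0, 1]
  pop 2: indeg[5]->0 | ready=[3, 5] | order so far=[0, 1, 2]
  pop 3: no out-edges | ready=[5] | order so far=[0, 1, 2, 3]
  pop 5: indeg[4]->0 | ready=[4] | order so far=[0, 1, 2, 3, 5]
  pop 4: no out-edges | ready=[] | order so far=[0, 1, 2, 3, 5, 4]
  Result: [0, 1, 2, 3, 5, 4]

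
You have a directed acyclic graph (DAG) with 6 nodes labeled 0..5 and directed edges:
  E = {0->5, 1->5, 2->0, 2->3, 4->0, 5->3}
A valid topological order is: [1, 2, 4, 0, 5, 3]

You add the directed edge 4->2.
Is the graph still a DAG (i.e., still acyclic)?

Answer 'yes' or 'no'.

Given toposort: [1, 2, 4, 0, 5, 3]
Position of 4: index 2; position of 2: index 1
New edge 4->2: backward (u after v in old order)
Backward edge: old toposort is now invalid. Check if this creates a cycle.
Does 2 already reach 4? Reachable from 2: [0, 2, 3, 5]. NO -> still a DAG (reorder needed).
Still a DAG? yes

Answer: yes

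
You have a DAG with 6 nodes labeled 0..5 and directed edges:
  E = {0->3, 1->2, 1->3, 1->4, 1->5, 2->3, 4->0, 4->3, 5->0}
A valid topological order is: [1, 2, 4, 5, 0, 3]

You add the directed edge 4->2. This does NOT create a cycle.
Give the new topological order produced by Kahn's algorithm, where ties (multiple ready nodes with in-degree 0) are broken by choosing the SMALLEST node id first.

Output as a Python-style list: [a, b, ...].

Old toposort: [1, 2, 4, 5, 0, 3]
Added edge: 4->2
Position of 4 (2) > position of 2 (1). Must reorder: 4 must now come before 2.
Run Kahn's algorithm (break ties by smallest node id):
  initial in-degrees: [2, 0, 2, 4, 1, 1]
  ready (indeg=0): [1]
  pop 1: indeg[2]->1; indeg[3]->3; indeg[4]->0; indeg[5]->0 | ready=[4, 5] | order so far=[1]
  pop 4: indeg[0]->1; indeg[2]->0; indeg[3]->2 | ready=[2, 5] | order so far=[1, 4]
  pop 2: indeg[3]->1 | ready=[5] | order so far=[1, 4, 2]
  pop 5: indeg[0]->0 | ready=[0] | order so far=[1, 4, 2, 5]
  pop 0: indeg[3]->0 | ready=[3] | order so far=[1, 4, 2, 5, 0]
  pop 3: no out-edges | ready=[] | order so far=[1, 4, 2, 5, 0, 3]
  Result: [1, 4, 2, 5, 0, 3]

Answer: [1, 4, 2, 5, 0, 3]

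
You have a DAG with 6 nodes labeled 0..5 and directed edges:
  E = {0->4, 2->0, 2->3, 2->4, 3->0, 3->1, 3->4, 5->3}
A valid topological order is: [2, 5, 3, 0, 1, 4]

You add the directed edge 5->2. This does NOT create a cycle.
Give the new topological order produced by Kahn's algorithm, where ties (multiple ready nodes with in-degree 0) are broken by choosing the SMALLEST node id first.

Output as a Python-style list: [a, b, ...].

Old toposort: [2, 5, 3, 0, 1, 4]
Added edge: 5->2
Position of 5 (1) > position of 2 (0). Must reorder: 5 must now come before 2.
Run Kahn's algorithm (break ties by smallest node id):
  initial in-degrees: [2, 1, 1, 2, 3, 0]
  ready (indeg=0): [5]
  pop 5: indeg[2]->0; indeg[3]->1 | ready=[2] | order so far=[5]
  pop 2: indeg[0]->1; indeg[3]->0; indeg[4]->2 | ready=[3] | order so far=[5, 2]
  pop 3: indeg[0]->0; indeg[1]->0; indeg[4]->1 | ready=[0, 1] | order so far=[5, 2, 3]
  pop 0: indeg[4]->0 | ready=[1, 4] | order so far=[5, 2, 3, 0]
  pop 1: no out-edges | ready=[4] | order so far=[5, 2, 3, 0, 1]
  pop 4: no out-edges | ready=[] | order so far=[5, 2, 3, 0, 1, 4]
  Result: [5, 2, 3, 0, 1, 4]

Answer: [5, 2, 3, 0, 1, 4]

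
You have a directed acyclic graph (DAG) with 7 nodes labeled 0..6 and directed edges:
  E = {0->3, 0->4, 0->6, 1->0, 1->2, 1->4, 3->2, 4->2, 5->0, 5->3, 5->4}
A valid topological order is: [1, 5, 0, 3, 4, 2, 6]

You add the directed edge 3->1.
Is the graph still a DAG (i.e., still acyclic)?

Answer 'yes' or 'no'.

Given toposort: [1, 5, 0, 3, 4, 2, 6]
Position of 3: index 3; position of 1: index 0
New edge 3->1: backward (u after v in old order)
Backward edge: old toposort is now invalid. Check if this creates a cycle.
Does 1 already reach 3? Reachable from 1: [0, 1, 2, 3, 4, 6]. YES -> cycle!
Still a DAG? no

Answer: no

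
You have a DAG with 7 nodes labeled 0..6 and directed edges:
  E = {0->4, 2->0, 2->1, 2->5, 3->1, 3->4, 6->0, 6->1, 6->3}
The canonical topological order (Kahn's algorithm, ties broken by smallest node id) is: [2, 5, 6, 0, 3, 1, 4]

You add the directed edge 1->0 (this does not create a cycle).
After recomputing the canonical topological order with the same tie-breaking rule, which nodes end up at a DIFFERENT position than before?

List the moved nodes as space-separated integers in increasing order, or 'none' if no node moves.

Old toposort: [2, 5, 6, 0, 3, 1, 4]
Added edge 1->0
Recompute Kahn (smallest-id tiebreak):
  initial in-degrees: [3, 3, 0, 1, 2, 1, 0]
  ready (indeg=0): [2, 6]
  pop 2: indeg[0]->2; indeg[1]->2; indeg[5]->0 | ready=[5, 6] | order so far=[2]
  pop 5: no out-edges | ready=[6] | order so far=[2, 5]
  pop 6: indeg[0]->1; indeg[1]->1; indeg[3]->0 | ready=[3] | order so far=[2, 5, 6]
  pop 3: indeg[1]->0; indeg[4]->1 | ready=[1] | order so far=[2, 5, 6, 3]
  pop 1: indeg[0]->0 | ready=[0] | order so far=[2, 5, 6, 3, 1]
  pop 0: indeg[4]->0 | ready=[4] | order so far=[2, 5, 6, 3, 1, 0]
  pop 4: no out-edges | ready=[] | order so far=[2, 5, 6, 3, 1, 0, 4]
New canonical toposort: [2, 5, 6, 3, 1, 0, 4]
Compare positions:
  Node 0: index 3 -> 5 (moved)
  Node 1: index 5 -> 4 (moved)
  Node 2: index 0 -> 0 (same)
  Node 3: index 4 -> 3 (moved)
  Node 4: index 6 -> 6 (same)
  Node 5: index 1 -> 1 (same)
  Node 6: index 2 -> 2 (same)
Nodes that changed position: 0 1 3

Answer: 0 1 3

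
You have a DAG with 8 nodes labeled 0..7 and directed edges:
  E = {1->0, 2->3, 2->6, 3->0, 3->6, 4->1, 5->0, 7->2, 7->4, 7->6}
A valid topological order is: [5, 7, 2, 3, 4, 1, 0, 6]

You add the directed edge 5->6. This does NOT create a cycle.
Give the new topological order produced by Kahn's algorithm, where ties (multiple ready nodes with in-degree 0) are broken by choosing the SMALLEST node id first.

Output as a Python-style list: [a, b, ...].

Old toposort: [5, 7, 2, 3, 4, 1, 0, 6]
Added edge: 5->6
Position of 5 (0) < position of 6 (7). Old order still valid.
Run Kahn's algorithm (break ties by smallest node id):
  initial in-degrees: [3, 1, 1, 1, 1, 0, 4, 0]
  ready (indeg=0): [5, 7]
  pop 5: indeg[0]->2; indeg[6]->3 | ready=[7] | order so far=[5]
  pop 7: indeg[2]->0; indeg[4]->0; indeg[6]->2 | ready=[2, 4] | order so far=[5, 7]
  pop 2: indeg[3]->0; indeg[6]->1 | ready=[3, 4] | order so far=[5, 7, 2]
  pop 3: indeg[0]->1; indeg[6]->0 | ready=[4, 6] | order so far=[5, 7, 2, 3]
  pop 4: indeg[1]->0 | ready=[1, 6] | order so far=[5, 7, 2, 3, 4]
  pop 1: indeg[0]->0 | ready=[0, 6] | order so far=[5, 7, 2, 3, 4, 1]
  pop 0: no out-edges | ready=[6] | order so far=[5, 7, 2, 3, 4, 1, 0]
  pop 6: no out-edges | ready=[] | order so far=[5, 7, 2, 3, 4, 1, 0, 6]
  Result: [5, 7, 2, 3, 4, 1, 0, 6]

Answer: [5, 7, 2, 3, 4, 1, 0, 6]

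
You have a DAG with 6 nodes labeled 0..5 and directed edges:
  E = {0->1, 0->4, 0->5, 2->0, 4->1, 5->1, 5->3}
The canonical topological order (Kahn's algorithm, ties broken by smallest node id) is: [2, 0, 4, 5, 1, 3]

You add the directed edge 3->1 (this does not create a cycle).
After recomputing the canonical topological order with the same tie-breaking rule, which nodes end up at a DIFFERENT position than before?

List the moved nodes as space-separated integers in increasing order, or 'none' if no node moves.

Old toposort: [2, 0, 4, 5, 1, 3]
Added edge 3->1
Recompute Kahn (smallest-id tiebreak):
  initial in-degrees: [1, 4, 0, 1, 1, 1]
  ready (indeg=0): [2]
  pop 2: indeg[0]->0 | ready=[0] | order so far=[2]
  pop 0: indeg[1]->3; indeg[4]->0; indeg[5]->0 | ready=[4, 5] | order so far=[2, 0]
  pop 4: indeg[1]->2 | ready=[5] | order so far=[2, 0, 4]
  pop 5: indeg[1]->1; indeg[3]->0 | ready=[3] | order so far=[2, 0, 4, 5]
  pop 3: indeg[1]->0 | ready=[1] | order so far=[2, 0, 4, 5, 3]
  pop 1: no out-edges | ready=[] | order so far=[2, 0, 4, 5, 3, 1]
New canonical toposort: [2, 0, 4, 5, 3, 1]
Compare positions:
  Node 0: index 1 -> 1 (same)
  Node 1: index 4 -> 5 (moved)
  Node 2: index 0 -> 0 (same)
  Node 3: index 5 -> 4 (moved)
  Node 4: index 2 -> 2 (same)
  Node 5: index 3 -> 3 (same)
Nodes that changed position: 1 3

Answer: 1 3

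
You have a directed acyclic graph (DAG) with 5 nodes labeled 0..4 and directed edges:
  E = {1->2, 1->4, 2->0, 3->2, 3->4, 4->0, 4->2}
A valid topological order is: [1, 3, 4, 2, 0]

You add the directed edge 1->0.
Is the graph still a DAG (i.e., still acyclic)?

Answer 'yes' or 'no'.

Answer: yes

Derivation:
Given toposort: [1, 3, 4, 2, 0]
Position of 1: index 0; position of 0: index 4
New edge 1->0: forward
Forward edge: respects the existing order. Still a DAG, same toposort still valid.
Still a DAG? yes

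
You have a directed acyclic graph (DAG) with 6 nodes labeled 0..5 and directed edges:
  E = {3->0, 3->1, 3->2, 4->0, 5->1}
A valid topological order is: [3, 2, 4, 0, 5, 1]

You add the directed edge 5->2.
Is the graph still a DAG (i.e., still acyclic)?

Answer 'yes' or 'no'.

Answer: yes

Derivation:
Given toposort: [3, 2, 4, 0, 5, 1]
Position of 5: index 4; position of 2: index 1
New edge 5->2: backward (u after v in old order)
Backward edge: old toposort is now invalid. Check if this creates a cycle.
Does 2 already reach 5? Reachable from 2: [2]. NO -> still a DAG (reorder needed).
Still a DAG? yes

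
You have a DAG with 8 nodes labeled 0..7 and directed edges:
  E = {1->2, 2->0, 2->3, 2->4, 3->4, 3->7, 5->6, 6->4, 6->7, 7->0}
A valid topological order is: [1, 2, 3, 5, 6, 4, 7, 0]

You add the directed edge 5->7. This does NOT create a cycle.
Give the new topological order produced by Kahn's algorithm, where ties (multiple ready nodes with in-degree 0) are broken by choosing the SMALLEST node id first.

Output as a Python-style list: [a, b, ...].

Old toposort: [1, 2, 3, 5, 6, 4, 7, 0]
Added edge: 5->7
Position of 5 (3) < position of 7 (6). Old order still valid.
Run Kahn's algorithm (break ties by smallest node id):
  initial in-degrees: [2, 0, 1, 1, 3, 0, 1, 3]
  ready (indeg=0): [1, 5]
  pop 1: indeg[2]->0 | ready=[2, 5] | order so far=[1]
  pop 2: indeg[0]->1; indeg[3]->0; indeg[4]->2 | ready=[3, 5] | order so far=[1, 2]
  pop 3: indeg[4]->1; indeg[7]->2 | ready=[5] | order so far=[1, 2, 3]
  pop 5: indeg[6]->0; indeg[7]->1 | ready=[6] | order so far=[1, 2, 3, 5]
  pop 6: indeg[4]->0; indeg[7]->0 | ready=[4, 7] | order so far=[1, 2, 3, 5, 6]
  pop 4: no out-edges | ready=[7] | order so far=[1, 2, 3, 5, 6, 4]
  pop 7: indeg[0]->0 | ready=[0] | order so far=[1, 2, 3, 5, 6, 4, 7]
  pop 0: no out-edges | ready=[] | order so far=[1, 2, 3, 5, 6, 4, 7, 0]
  Result: [1, 2, 3, 5, 6, 4, 7, 0]

Answer: [1, 2, 3, 5, 6, 4, 7, 0]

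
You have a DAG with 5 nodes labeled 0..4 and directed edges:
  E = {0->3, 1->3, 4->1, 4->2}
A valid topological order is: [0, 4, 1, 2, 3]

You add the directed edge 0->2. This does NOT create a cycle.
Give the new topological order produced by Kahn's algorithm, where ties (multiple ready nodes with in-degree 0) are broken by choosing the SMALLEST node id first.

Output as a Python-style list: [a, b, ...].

Answer: [0, 4, 1, 2, 3]

Derivation:
Old toposort: [0, 4, 1, 2, 3]
Added edge: 0->2
Position of 0 (0) < position of 2 (3). Old order still valid.
Run Kahn's algorithm (break ties by smallest node id):
  initial in-degrees: [0, 1, 2, 2, 0]
  ready (indeg=0): [0, 4]
  pop 0: indeg[2]->1; indeg[3]->1 | ready=[4] | order so far=[0]
  pop 4: indeg[1]->0; indeg[2]->0 | ready=[1, 2] | order so far=[0, 4]
  pop 1: indeg[3]->0 | ready=[2, 3] | order so far=[0, 4, 1]
  pop 2: no out-edges | ready=[3] | order so far=[0, 4, 1, 2]
  pop 3: no out-edges | ready=[] | order so far=[0, 4, 1, 2, 3]
  Result: [0, 4, 1, 2, 3]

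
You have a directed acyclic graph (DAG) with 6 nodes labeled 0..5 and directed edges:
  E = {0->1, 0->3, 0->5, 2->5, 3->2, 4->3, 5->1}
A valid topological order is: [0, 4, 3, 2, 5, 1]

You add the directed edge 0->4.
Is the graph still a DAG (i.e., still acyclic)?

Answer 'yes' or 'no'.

Answer: yes

Derivation:
Given toposort: [0, 4, 3, 2, 5, 1]
Position of 0: index 0; position of 4: index 1
New edge 0->4: forward
Forward edge: respects the existing order. Still a DAG, same toposort still valid.
Still a DAG? yes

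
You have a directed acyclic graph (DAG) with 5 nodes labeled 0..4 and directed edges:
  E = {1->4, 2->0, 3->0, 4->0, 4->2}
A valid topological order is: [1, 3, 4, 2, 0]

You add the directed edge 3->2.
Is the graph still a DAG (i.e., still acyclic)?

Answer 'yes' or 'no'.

Given toposort: [1, 3, 4, 2, 0]
Position of 3: index 1; position of 2: index 3
New edge 3->2: forward
Forward edge: respects the existing order. Still a DAG, same toposort still valid.
Still a DAG? yes

Answer: yes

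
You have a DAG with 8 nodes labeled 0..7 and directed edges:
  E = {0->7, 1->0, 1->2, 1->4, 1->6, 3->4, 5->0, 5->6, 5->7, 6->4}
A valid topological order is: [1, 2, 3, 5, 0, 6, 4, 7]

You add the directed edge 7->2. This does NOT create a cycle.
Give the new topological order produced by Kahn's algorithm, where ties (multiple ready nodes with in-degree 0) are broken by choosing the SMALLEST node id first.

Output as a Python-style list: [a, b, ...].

Answer: [1, 3, 5, 0, 6, 4, 7, 2]

Derivation:
Old toposort: [1, 2, 3, 5, 0, 6, 4, 7]
Added edge: 7->2
Position of 7 (7) > position of 2 (1). Must reorder: 7 must now come before 2.
Run Kahn's algorithm (break ties by smallest node id):
  initial in-degrees: [2, 0, 2, 0, 3, 0, 2, 2]
  ready (indeg=0): [1, 3, 5]
  pop 1: indeg[0]->1; indeg[2]->1; indeg[4]->2; indeg[6]->1 | ready=[3, 5] | order so far=[1]
  pop 3: indeg[4]->1 | ready=[5] | order so far=[1, 3]
  pop 5: indeg[0]->0; indeg[6]->0; indeg[7]->1 | ready=[0, 6] | order so far=[1, 3, 5]
  pop 0: indeg[7]->0 | ready=[6, 7] | order so far=[1, 3, 5, 0]
  pop 6: indeg[4]->0 | ready=[4, 7] | order so far=[1, 3, 5, 0, 6]
  pop 4: no out-edges | ready=[7] | order so far=[1, 3, 5, 0, 6, 4]
  pop 7: indeg[2]->0 | ready=[2] | order so far=[1, 3, 5, 0, 6, 4, 7]
  pop 2: no out-edges | ready=[] | order so far=[1, 3, 5, 0, 6, 4, 7, 2]
  Result: [1, 3, 5, 0, 6, 4, 7, 2]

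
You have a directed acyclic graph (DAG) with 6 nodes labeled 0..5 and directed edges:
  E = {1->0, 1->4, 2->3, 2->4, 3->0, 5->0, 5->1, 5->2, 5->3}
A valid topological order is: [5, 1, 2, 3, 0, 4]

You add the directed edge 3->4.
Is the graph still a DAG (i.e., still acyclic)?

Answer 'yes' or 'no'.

Given toposort: [5, 1, 2, 3, 0, 4]
Position of 3: index 3; position of 4: index 5
New edge 3->4: forward
Forward edge: respects the existing order. Still a DAG, same toposort still valid.
Still a DAG? yes

Answer: yes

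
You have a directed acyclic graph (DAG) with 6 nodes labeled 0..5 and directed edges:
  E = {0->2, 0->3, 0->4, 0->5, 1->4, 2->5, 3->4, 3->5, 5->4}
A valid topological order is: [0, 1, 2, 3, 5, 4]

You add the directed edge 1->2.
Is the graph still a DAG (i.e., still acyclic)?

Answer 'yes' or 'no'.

Given toposort: [0, 1, 2, 3, 5, 4]
Position of 1: index 1; position of 2: index 2
New edge 1->2: forward
Forward edge: respects the existing order. Still a DAG, same toposort still valid.
Still a DAG? yes

Answer: yes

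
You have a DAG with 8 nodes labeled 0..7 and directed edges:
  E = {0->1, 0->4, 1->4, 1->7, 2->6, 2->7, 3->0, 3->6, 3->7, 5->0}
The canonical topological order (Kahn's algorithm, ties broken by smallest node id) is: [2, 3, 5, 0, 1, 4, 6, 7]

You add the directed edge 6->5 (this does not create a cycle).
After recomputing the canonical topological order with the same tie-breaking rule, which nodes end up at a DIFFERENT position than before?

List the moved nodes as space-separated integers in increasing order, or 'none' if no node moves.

Old toposort: [2, 3, 5, 0, 1, 4, 6, 7]
Added edge 6->5
Recompute Kahn (smallest-id tiebreak):
  initial in-degrees: [2, 1, 0, 0, 2, 1, 2, 3]
  ready (indeg=0): [2, 3]
  pop 2: indeg[6]->1; indeg[7]->2 | ready=[3] | order so far=[2]
  pop 3: indeg[0]->1; indeg[6]->0; indeg[7]->1 | ready=[6] | order so far=[2, 3]
  pop 6: indeg[5]->0 | ready=[5] | order so far=[2, 3, 6]
  pop 5: indeg[0]->0 | ready=[0] | order so far=[2, 3, 6, 5]
  pop 0: indeg[1]->0; indeg[4]->1 | ready=[1] | order so far=[2, 3, 6, 5, 0]
  pop 1: indeg[4]->0; indeg[7]->0 | ready=[4, 7] | order so far=[2, 3, 6, 5, 0, 1]
  pop 4: no out-edges | ready=[7] | order so far=[2, 3, 6, 5, 0, 1, 4]
  pop 7: no out-edges | ready=[] | order so far=[2, 3, 6, 5, 0, 1, 4, 7]
New canonical toposort: [2, 3, 6, 5, 0, 1, 4, 7]
Compare positions:
  Node 0: index 3 -> 4 (moved)
  Node 1: index 4 -> 5 (moved)
  Node 2: index 0 -> 0 (same)
  Node 3: index 1 -> 1 (same)
  Node 4: index 5 -> 6 (moved)
  Node 5: index 2 -> 3 (moved)
  Node 6: index 6 -> 2 (moved)
  Node 7: index 7 -> 7 (same)
Nodes that changed position: 0 1 4 5 6

Answer: 0 1 4 5 6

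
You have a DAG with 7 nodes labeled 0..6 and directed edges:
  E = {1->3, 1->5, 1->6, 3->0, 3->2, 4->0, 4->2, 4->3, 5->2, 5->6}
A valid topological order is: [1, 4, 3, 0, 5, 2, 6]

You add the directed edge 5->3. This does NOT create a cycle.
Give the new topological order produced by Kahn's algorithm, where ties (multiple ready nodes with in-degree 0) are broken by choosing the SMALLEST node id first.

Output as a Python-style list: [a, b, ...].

Old toposort: [1, 4, 3, 0, 5, 2, 6]
Added edge: 5->3
Position of 5 (4) > position of 3 (2). Must reorder: 5 must now come before 3.
Run Kahn's algorithm (break ties by smallest node id):
  initial in-degrees: [2, 0, 3, 3, 0, 1, 2]
  ready (indeg=0): [1, 4]
  pop 1: indeg[3]->2; indeg[5]->0; indeg[6]->1 | ready=[4, 5] | order so far=[1]
  pop 4: indeg[0]->1; indeg[2]->2; indeg[3]->1 | ready=[5] | order so far=[1, 4]
  pop 5: indeg[2]->1; indeg[3]->0; indeg[6]->0 | ready=[3, 6] | order so far=[1, 4, 5]
  pop 3: indeg[0]->0; indeg[2]->0 | ready=[0, 2, 6] | order so far=[1, 4, 5, 3]
  pop 0: no out-edges | ready=[2, 6] | order so far=[1, 4, 5, 3, 0]
  pop 2: no out-edges | ready=[6] | order so far=[1, 4, 5, 3, 0, 2]
  pop 6: no out-edges | ready=[] | order so far=[1, 4, 5, 3, 0, 2, 6]
  Result: [1, 4, 5, 3, 0, 2, 6]

Answer: [1, 4, 5, 3, 0, 2, 6]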